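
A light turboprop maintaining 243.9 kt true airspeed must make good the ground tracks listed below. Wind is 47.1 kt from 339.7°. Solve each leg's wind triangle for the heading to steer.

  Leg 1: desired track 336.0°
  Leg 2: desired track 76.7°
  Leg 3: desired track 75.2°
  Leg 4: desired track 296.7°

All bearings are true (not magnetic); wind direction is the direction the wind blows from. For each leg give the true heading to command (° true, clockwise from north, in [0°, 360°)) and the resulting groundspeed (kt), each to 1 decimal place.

Leg 1: heading=336.7°, groundspeed=196.9 kt
Leg 2: heading=65.6°, groundspeed=245.1 kt
Leg 3: heading=64.1°, groundspeed=243.9 kt
Leg 4: heading=304.3°, groundspeed=207.3 kt

Leg 1: desired track 336.0°; wind correction +0.7° → command heading 336.7°, groundspeed 196.9 kt
Leg 2: desired track 76.7°; wind correction -11.1° → command heading 65.6°, groundspeed 245.1 kt
Leg 3: desired track 75.2°; wind correction -11.1° → command heading 64.1°, groundspeed 243.9 kt
Leg 4: desired track 296.7°; wind correction +7.6° → command heading 304.3°, groundspeed 207.3 kt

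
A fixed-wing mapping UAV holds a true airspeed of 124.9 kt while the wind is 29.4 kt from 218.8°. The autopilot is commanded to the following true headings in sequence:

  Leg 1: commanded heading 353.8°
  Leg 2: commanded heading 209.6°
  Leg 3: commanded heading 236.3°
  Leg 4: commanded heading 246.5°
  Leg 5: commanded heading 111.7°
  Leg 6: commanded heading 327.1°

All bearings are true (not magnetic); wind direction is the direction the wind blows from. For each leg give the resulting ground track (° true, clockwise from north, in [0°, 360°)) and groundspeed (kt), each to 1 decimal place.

Leg 1: heading 353.8°; drift +8.1° → track 1.9°, groundspeed 147.2 kt
Leg 2: heading 209.6°; drift -2.8° → track 206.8°, groundspeed 96.0 kt
Leg 3: heading 236.3°; drift +5.2° → track 241.5°, groundspeed 97.3 kt
Leg 4: heading 246.5°; drift +7.9° → track 254.4°, groundspeed 99.8 kt
Leg 5: heading 111.7°; drift -11.9° → track 99.8°, groundspeed 136.5 kt
Leg 6: heading 327.1°; drift +11.8° → track 338.9°, groundspeed 137.0 kt

Leg 1: track=1.9°, groundspeed=147.2 kt
Leg 2: track=206.8°, groundspeed=96.0 kt
Leg 3: track=241.5°, groundspeed=97.3 kt
Leg 4: track=254.4°, groundspeed=99.8 kt
Leg 5: track=99.8°, groundspeed=136.5 kt
Leg 6: track=338.9°, groundspeed=137.0 kt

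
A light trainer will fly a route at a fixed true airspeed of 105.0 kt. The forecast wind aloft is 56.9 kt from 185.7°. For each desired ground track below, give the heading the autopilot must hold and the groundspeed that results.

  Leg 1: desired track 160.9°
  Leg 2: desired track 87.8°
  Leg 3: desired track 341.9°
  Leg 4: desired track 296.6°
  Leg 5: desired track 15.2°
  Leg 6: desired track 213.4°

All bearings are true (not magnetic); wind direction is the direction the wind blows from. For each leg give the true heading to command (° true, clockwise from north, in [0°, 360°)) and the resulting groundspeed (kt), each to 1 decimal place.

Leg 1: heading=174.0°, groundspeed=50.6 kt
Leg 2: heading=120.3°, groundspeed=96.4 kt
Leg 3: heading=329.3°, groundspeed=154.5 kt
Leg 4: heading=266.2°, groundspeed=110.8 kt
Leg 5: heading=20.3°, groundspeed=160.7 kt
Leg 6: heading=198.8°, groundspeed=51.2 kt

Leg 1: desired track 160.9°; wind correction +13.1° → command heading 174.0°, groundspeed 50.6 kt
Leg 2: desired track 87.8°; wind correction +32.5° → command heading 120.3°, groundspeed 96.4 kt
Leg 3: desired track 341.9°; wind correction -12.6° → command heading 329.3°, groundspeed 154.5 kt
Leg 4: desired track 296.6°; wind correction -30.4° → command heading 266.2°, groundspeed 110.8 kt
Leg 5: desired track 15.2°; wind correction +5.1° → command heading 20.3°, groundspeed 160.7 kt
Leg 6: desired track 213.4°; wind correction -14.6° → command heading 198.8°, groundspeed 51.2 kt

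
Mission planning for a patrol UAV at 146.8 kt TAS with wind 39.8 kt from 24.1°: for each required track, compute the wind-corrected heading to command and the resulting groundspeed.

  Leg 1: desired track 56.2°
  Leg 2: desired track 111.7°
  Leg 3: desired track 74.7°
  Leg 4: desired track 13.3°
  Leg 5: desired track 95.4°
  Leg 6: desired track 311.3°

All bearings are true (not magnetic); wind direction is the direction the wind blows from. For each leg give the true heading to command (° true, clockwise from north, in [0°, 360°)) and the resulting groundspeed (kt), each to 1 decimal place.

Leg 1: desired track 56.2°; wind correction -8.3° → command heading 47.9°, groundspeed 111.6 kt
Leg 2: desired track 111.7°; wind correction -15.7° → command heading 96.0°, groundspeed 139.6 kt
Leg 3: desired track 74.7°; wind correction -12.1° → command heading 62.6°, groundspeed 118.3 kt
Leg 4: desired track 13.3°; wind correction +2.9° → command heading 16.2°, groundspeed 107.5 kt
Leg 5: desired track 95.4°; wind correction -14.9° → command heading 80.5°, groundspeed 129.1 kt
Leg 6: desired track 311.3°; wind correction +15.0° → command heading 326.3°, groundspeed 130.0 kt

Leg 1: heading=47.9°, groundspeed=111.6 kt
Leg 2: heading=96.0°, groundspeed=139.6 kt
Leg 3: heading=62.6°, groundspeed=118.3 kt
Leg 4: heading=16.2°, groundspeed=107.5 kt
Leg 5: heading=80.5°, groundspeed=129.1 kt
Leg 6: heading=326.3°, groundspeed=130.0 kt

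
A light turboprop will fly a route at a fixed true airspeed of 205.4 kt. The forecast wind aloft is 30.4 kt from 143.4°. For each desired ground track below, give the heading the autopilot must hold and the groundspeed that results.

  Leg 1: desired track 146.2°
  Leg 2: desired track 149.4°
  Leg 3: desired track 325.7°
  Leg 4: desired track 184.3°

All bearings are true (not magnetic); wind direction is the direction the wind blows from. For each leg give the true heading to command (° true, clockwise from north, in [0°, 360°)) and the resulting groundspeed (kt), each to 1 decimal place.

Leg 1: desired track 146.2°; wind correction -0.4° → command heading 145.8°, groundspeed 175.0 kt
Leg 2: desired track 149.4°; wind correction -0.9° → command heading 148.5°, groundspeed 175.1 kt
Leg 3: desired track 325.7°; wind correction +0.3° → command heading 326.0°, groundspeed 235.8 kt
Leg 4: desired track 184.3°; wind correction -5.6° → command heading 178.7°, groundspeed 181.5 kt

Leg 1: heading=145.8°, groundspeed=175.0 kt
Leg 2: heading=148.5°, groundspeed=175.1 kt
Leg 3: heading=326.0°, groundspeed=235.8 kt
Leg 4: heading=178.7°, groundspeed=181.5 kt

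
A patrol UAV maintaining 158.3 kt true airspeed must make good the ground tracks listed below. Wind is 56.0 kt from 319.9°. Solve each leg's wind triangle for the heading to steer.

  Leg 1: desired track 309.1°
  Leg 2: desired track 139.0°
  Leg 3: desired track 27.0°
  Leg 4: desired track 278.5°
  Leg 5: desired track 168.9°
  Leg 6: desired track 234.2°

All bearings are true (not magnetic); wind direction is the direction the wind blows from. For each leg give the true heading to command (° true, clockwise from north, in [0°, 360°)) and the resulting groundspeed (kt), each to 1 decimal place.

Leg 1: heading=312.9°, groundspeed=102.9 kt
Leg 2: heading=138.7°, groundspeed=214.3 kt
Leg 3: heading=8.0°, groundspeed=127.9 kt
Leg 4: heading=292.0°, groundspeed=111.9 kt
Leg 5: heading=178.8°, groundspeed=204.9 kt
Leg 6: heading=254.9°, groundspeed=143.9 kt

Leg 1: desired track 309.1°; wind correction +3.8° → command heading 312.9°, groundspeed 102.9 kt
Leg 2: desired track 139.0°; wind correction -0.3° → command heading 138.7°, groundspeed 214.3 kt
Leg 3: desired track 27.0°; wind correction -19.0° → command heading 8.0°, groundspeed 127.9 kt
Leg 4: desired track 278.5°; wind correction +13.5° → command heading 292.0°, groundspeed 111.9 kt
Leg 5: desired track 168.9°; wind correction +9.9° → command heading 178.8°, groundspeed 204.9 kt
Leg 6: desired track 234.2°; wind correction +20.7° → command heading 254.9°, groundspeed 143.9 kt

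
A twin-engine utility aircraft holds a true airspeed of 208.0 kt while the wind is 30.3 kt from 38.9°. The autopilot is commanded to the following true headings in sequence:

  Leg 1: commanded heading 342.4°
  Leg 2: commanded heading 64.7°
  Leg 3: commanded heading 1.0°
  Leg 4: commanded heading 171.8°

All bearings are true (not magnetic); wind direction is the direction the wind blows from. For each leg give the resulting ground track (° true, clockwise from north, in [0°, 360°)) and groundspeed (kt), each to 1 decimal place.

Leg 1: track=334.9°, groundspeed=192.9 kt
Leg 2: track=68.9°, groundspeed=181.2 kt
Leg 3: track=355.2°, groundspeed=185.0 kt
Leg 4: track=177.3°, groundspeed=229.7 kt

Leg 1: heading 342.4°; drift -7.5° → track 334.9°, groundspeed 192.9 kt
Leg 2: heading 64.7°; drift +4.2° → track 68.9°, groundspeed 181.2 kt
Leg 3: heading 1.0°; drift -5.8° → track 355.2°, groundspeed 185.0 kt
Leg 4: heading 171.8°; drift +5.5° → track 177.3°, groundspeed 229.7 kt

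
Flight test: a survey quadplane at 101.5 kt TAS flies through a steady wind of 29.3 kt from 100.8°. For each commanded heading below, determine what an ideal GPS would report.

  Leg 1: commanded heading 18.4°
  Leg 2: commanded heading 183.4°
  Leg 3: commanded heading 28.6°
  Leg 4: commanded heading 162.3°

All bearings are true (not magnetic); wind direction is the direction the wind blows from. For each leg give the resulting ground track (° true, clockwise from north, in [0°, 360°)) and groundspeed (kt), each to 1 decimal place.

Leg 1: heading 18.4°; drift -16.6° → track 1.8°, groundspeed 101.9 kt
Leg 2: heading 183.4°; drift +16.6° → track 200.0°, groundspeed 102.0 kt
Leg 3: heading 28.6°; drift -16.8° → track 11.8°, groundspeed 96.7 kt
Leg 4: heading 162.3°; drift +16.4° → track 178.7°, groundspeed 91.2 kt

Leg 1: track=1.8°, groundspeed=101.9 kt
Leg 2: track=200.0°, groundspeed=102.0 kt
Leg 3: track=11.8°, groundspeed=96.7 kt
Leg 4: track=178.7°, groundspeed=91.2 kt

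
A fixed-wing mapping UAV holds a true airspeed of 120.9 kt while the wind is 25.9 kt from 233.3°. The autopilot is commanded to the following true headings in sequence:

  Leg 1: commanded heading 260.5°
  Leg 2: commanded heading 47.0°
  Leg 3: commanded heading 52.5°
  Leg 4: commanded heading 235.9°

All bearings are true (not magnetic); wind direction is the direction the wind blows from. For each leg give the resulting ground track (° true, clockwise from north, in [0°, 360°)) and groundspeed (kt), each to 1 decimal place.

Leg 1: track=267.4°, groundspeed=98.6 kt
Leg 2: track=48.1°, groundspeed=146.7 kt
Leg 3: track=52.6°, groundspeed=146.8 kt
Leg 4: track=236.6°, groundspeed=95.0 kt

Leg 1: heading 260.5°; drift +6.9° → track 267.4°, groundspeed 98.6 kt
Leg 2: heading 47.0°; drift +1.1° → track 48.1°, groundspeed 146.7 kt
Leg 3: heading 52.5°; drift +0.1° → track 52.6°, groundspeed 146.8 kt
Leg 4: heading 235.9°; drift +0.7° → track 236.6°, groundspeed 95.0 kt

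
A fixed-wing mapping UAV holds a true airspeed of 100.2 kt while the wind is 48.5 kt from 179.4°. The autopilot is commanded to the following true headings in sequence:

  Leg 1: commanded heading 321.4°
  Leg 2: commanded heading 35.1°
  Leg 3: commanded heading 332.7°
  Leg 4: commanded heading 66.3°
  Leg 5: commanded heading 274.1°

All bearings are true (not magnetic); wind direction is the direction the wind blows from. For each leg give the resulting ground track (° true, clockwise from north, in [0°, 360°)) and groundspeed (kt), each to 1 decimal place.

Leg 1: heading 321.4°; drift +12.2° → track 333.6°, groundspeed 141.6 kt
Leg 2: heading 35.1°; drift -11.5° → track 23.6°, groundspeed 142.4 kt
Leg 3: heading 332.7°; drift +8.6° → track 341.3°, groundspeed 145.2 kt
Leg 4: heading 66.3°; drift -20.5° → track 45.8°, groundspeed 127.3 kt
Leg 5: heading 274.1°; drift +24.9° → track 299.0°, groundspeed 114.8 kt

Leg 1: track=333.6°, groundspeed=141.6 kt
Leg 2: track=23.6°, groundspeed=142.4 kt
Leg 3: track=341.3°, groundspeed=145.2 kt
Leg 4: track=45.8°, groundspeed=127.3 kt
Leg 5: track=299.0°, groundspeed=114.8 kt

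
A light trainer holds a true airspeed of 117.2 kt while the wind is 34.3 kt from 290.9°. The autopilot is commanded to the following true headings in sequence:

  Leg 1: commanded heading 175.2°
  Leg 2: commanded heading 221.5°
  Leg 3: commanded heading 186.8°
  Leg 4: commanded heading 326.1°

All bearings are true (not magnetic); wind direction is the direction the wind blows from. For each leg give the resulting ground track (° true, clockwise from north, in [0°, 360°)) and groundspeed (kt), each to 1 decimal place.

Leg 1: track=162.0°, groundspeed=135.6 kt
Leg 2: track=204.5°, groundspeed=109.9 kt
Leg 3: track=172.0°, groundspeed=129.9 kt
Leg 4: track=338.6°, groundspeed=91.3 kt

Leg 1: heading 175.2°; drift -13.2° → track 162.0°, groundspeed 135.6 kt
Leg 2: heading 221.5°; drift -17.0° → track 204.5°, groundspeed 109.9 kt
Leg 3: heading 186.8°; drift -14.8° → track 172.0°, groundspeed 129.9 kt
Leg 4: heading 326.1°; drift +12.5° → track 338.6°, groundspeed 91.3 kt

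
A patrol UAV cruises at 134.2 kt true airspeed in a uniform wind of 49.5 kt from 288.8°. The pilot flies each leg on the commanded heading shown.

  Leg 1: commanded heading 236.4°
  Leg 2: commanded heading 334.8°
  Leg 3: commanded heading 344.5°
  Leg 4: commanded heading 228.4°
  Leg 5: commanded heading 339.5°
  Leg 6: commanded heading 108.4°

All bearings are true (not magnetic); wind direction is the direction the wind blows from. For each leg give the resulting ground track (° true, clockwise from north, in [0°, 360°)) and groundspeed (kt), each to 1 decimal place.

Leg 1: heading 236.4°; drift -20.7° → track 215.7°, groundspeed 111.1 kt
Leg 2: heading 334.8°; drift +19.6° → track 354.4°, groundspeed 106.0 kt
Leg 3: heading 344.5°; drift +21.0° → track 5.5°, groundspeed 113.9 kt
Leg 4: heading 228.4°; drift -21.4° → track 207.0°, groundspeed 117.9 kt
Leg 5: heading 339.5°; drift +20.4° → track 359.9°, groundspeed 109.7 kt
Leg 6: heading 108.4°; drift +0.1° → track 108.5°, groundspeed 183.7 kt

Leg 1: track=215.7°, groundspeed=111.1 kt
Leg 2: track=354.4°, groundspeed=106.0 kt
Leg 3: track=5.5°, groundspeed=113.9 kt
Leg 4: track=207.0°, groundspeed=117.9 kt
Leg 5: track=359.9°, groundspeed=109.7 kt
Leg 6: track=108.5°, groundspeed=183.7 kt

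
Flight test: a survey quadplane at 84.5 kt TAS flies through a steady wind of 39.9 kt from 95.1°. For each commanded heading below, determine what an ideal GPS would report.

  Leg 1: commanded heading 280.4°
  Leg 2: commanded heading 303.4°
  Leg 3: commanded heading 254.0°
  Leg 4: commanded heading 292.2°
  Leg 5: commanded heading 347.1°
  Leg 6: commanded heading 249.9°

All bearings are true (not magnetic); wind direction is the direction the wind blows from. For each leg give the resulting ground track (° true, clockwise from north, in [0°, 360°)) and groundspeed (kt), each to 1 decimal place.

Leg 1: track=278.7°, groundspeed=124.3 kt
Leg 2: track=294.4°, groundspeed=121.1 kt
Leg 3: track=260.7°, groundspeed=122.6 kt
Leg 4: track=286.7°, groundspeed=123.2 kt
Leg 5: track=325.7°, groundspeed=104.0 kt
Leg 6: track=257.9°, groundspeed=121.8 kt

Leg 1: heading 280.4°; drift -1.7° → track 278.7°, groundspeed 124.3 kt
Leg 2: heading 303.4°; drift -9.0° → track 294.4°, groundspeed 121.1 kt
Leg 3: heading 254.0°; drift +6.7° → track 260.7°, groundspeed 122.6 kt
Leg 4: heading 292.2°; drift -5.5° → track 286.7°, groundspeed 123.2 kt
Leg 5: heading 347.1°; drift -21.4° → track 325.7°, groundspeed 104.0 kt
Leg 6: heading 249.9°; drift +8.0° → track 257.9°, groundspeed 121.8 kt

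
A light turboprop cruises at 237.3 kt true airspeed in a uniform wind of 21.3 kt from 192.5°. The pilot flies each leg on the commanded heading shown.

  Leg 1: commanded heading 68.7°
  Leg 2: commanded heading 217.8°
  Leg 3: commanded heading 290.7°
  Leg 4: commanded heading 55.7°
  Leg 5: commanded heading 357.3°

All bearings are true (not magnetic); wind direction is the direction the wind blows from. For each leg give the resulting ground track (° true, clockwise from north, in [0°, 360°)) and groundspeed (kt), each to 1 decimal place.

Leg 1: heading 68.7°; drift -4.1° → track 64.6°, groundspeed 249.8 kt
Leg 2: heading 217.8°; drift +2.4° → track 220.2°, groundspeed 218.2 kt
Leg 3: heading 290.7°; drift +5.0° → track 295.7°, groundspeed 241.3 kt
Leg 4: heading 55.7°; drift -3.3° → track 52.4°, groundspeed 253.2 kt
Leg 5: heading 357.3°; drift +1.2° → track 358.5°, groundspeed 257.9 kt

Leg 1: track=64.6°, groundspeed=249.8 kt
Leg 2: track=220.2°, groundspeed=218.2 kt
Leg 3: track=295.7°, groundspeed=241.3 kt
Leg 4: track=52.4°, groundspeed=253.2 kt
Leg 5: track=358.5°, groundspeed=257.9 kt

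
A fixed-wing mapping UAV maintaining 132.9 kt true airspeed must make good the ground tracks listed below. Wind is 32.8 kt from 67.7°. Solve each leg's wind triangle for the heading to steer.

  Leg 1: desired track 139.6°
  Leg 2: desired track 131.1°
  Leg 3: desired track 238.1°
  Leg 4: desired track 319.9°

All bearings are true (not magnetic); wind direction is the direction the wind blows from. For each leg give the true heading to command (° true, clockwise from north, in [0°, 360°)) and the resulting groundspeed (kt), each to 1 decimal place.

Leg 1: desired track 139.6°; wind correction -13.6° → command heading 126.0°, groundspeed 119.0 kt
Leg 2: desired track 131.1°; wind correction -12.7° → command heading 118.4°, groundspeed 114.9 kt
Leg 3: desired track 238.1°; wind correction -2.4° → command heading 235.7°, groundspeed 165.1 kt
Leg 4: desired track 319.9°; wind correction +13.6° → command heading 333.5°, groundspeed 139.2 kt

Leg 1: heading=126.0°, groundspeed=119.0 kt
Leg 2: heading=118.4°, groundspeed=114.9 kt
Leg 3: heading=235.7°, groundspeed=165.1 kt
Leg 4: heading=333.5°, groundspeed=139.2 kt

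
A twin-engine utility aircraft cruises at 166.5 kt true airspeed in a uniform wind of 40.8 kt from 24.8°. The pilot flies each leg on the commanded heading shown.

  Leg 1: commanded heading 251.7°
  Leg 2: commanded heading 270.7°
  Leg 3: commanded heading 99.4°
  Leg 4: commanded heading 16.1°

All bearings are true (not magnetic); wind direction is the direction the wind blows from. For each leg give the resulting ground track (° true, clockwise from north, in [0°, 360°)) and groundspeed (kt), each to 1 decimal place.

Leg 1: track=243.0°, groundspeed=196.6 kt
Leg 2: track=259.2°, groundspeed=186.9 kt
Leg 3: track=113.6°, groundspeed=160.6 kt
Leg 4: track=13.3°, groundspeed=126.3 kt

Leg 1: heading 251.7°; drift -8.7° → track 243.0°, groundspeed 196.6 kt
Leg 2: heading 270.7°; drift -11.5° → track 259.2°, groundspeed 186.9 kt
Leg 3: heading 99.4°; drift +14.2° → track 113.6°, groundspeed 160.6 kt
Leg 4: heading 16.1°; drift -2.8° → track 13.3°, groundspeed 126.3 kt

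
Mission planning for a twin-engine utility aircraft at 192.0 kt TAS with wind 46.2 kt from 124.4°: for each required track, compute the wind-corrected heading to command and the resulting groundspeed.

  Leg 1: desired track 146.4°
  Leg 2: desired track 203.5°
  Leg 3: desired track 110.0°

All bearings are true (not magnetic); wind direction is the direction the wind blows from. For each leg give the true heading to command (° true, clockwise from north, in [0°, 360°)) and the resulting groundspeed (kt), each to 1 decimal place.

Leg 1: heading=141.2°, groundspeed=148.4 kt
Leg 2: heading=189.8°, groundspeed=177.8 kt
Leg 3: heading=113.4°, groundspeed=146.9 kt

Leg 1: desired track 146.4°; wind correction -5.2° → command heading 141.2°, groundspeed 148.4 kt
Leg 2: desired track 203.5°; wind correction -13.7° → command heading 189.8°, groundspeed 177.8 kt
Leg 3: desired track 110.0°; wind correction +3.4° → command heading 113.4°, groundspeed 146.9 kt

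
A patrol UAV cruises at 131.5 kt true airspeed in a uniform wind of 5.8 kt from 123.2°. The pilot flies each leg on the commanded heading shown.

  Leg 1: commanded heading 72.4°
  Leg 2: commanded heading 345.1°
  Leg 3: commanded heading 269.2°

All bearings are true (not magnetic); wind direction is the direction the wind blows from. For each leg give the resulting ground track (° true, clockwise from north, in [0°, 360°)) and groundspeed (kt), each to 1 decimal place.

Leg 1: heading 72.4°; drift -2.0° → track 70.4°, groundspeed 127.9 kt
Leg 2: heading 345.1°; drift -1.6° → track 343.5°, groundspeed 135.9 kt
Leg 3: heading 269.2°; drift +1.4° → track 270.6°, groundspeed 136.3 kt

Leg 1: track=70.4°, groundspeed=127.9 kt
Leg 2: track=343.5°, groundspeed=135.9 kt
Leg 3: track=270.6°, groundspeed=136.3 kt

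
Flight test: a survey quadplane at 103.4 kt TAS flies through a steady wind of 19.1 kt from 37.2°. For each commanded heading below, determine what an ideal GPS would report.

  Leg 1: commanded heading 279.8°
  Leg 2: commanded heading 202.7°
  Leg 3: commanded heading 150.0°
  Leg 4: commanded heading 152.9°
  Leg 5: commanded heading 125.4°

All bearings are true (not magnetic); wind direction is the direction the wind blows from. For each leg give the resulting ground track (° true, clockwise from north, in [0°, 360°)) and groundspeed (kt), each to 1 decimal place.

Leg 1: heading 279.8°; drift -8.6° → track 271.2°, groundspeed 113.5 kt
Leg 2: heading 202.7°; drift +2.2° → track 204.9°, groundspeed 122.0 kt
Leg 3: heading 150.0°; drift +9.0° → track 159.0°, groundspeed 112.2 kt
Leg 4: heading 152.9°; drift +8.8° → track 161.7°, groundspeed 113.0 kt
Leg 5: heading 125.4°; drift +10.5° → track 135.9°, groundspeed 104.6 kt

Leg 1: track=271.2°, groundspeed=113.5 kt
Leg 2: track=204.9°, groundspeed=122.0 kt
Leg 3: track=159.0°, groundspeed=112.2 kt
Leg 4: track=161.7°, groundspeed=113.0 kt
Leg 5: track=135.9°, groundspeed=104.6 kt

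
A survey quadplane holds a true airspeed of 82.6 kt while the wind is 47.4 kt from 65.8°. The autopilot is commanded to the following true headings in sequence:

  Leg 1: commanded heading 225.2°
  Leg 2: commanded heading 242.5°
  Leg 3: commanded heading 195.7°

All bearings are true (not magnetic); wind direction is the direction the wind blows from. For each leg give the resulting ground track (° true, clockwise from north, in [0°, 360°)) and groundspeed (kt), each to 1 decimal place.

Leg 1: track=232.7°, groundspeed=128.1 kt
Leg 2: track=243.7°, groundspeed=130.0 kt
Leg 3: track=213.5°, groundspeed=118.7 kt

Leg 1: heading 225.2°; drift +7.5° → track 232.7°, groundspeed 128.1 kt
Leg 2: heading 242.5°; drift +1.2° → track 243.7°, groundspeed 130.0 kt
Leg 3: heading 195.7°; drift +17.8° → track 213.5°, groundspeed 118.7 kt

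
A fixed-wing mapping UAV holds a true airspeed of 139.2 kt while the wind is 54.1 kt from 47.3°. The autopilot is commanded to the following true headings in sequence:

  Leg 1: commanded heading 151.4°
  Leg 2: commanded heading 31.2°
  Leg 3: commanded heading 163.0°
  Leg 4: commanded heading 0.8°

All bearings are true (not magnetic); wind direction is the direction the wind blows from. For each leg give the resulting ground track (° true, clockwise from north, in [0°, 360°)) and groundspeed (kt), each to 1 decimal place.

Leg 1: track=170.4°, groundspeed=161.2 kt
Leg 2: track=21.4°, groundspeed=88.5 kt
Leg 3: track=179.7°, groundspeed=169.8 kt
Leg 4: track=339.7°, groundspeed=109.3 kt

Leg 1: heading 151.4°; drift +19.0° → track 170.4°, groundspeed 161.2 kt
Leg 2: heading 31.2°; drift -9.8° → track 21.4°, groundspeed 88.5 kt
Leg 3: heading 163.0°; drift +16.7° → track 179.7°, groundspeed 169.8 kt
Leg 4: heading 0.8°; drift -21.1° → track 339.7°, groundspeed 109.3 kt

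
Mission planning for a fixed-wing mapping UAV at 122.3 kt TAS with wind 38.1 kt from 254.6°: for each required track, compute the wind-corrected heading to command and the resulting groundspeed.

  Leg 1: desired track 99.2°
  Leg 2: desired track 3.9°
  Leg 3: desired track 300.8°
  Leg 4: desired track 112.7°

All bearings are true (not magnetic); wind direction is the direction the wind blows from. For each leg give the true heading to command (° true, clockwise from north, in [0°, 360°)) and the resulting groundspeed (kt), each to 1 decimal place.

Leg 1: desired track 99.2°; wind correction +7.5° → command heading 106.7°, groundspeed 155.9 kt
Leg 2: desired track 3.9°; wind correction -17.1° → command heading 346.8°, groundspeed 129.5 kt
Leg 3: desired track 300.8°; wind correction -13.0° → command heading 287.8°, groundspeed 92.8 kt
Leg 4: desired track 112.7°; wind correction +11.1° → command heading 123.8°, groundspeed 150.0 kt

Leg 1: heading=106.7°, groundspeed=155.9 kt
Leg 2: heading=346.8°, groundspeed=129.5 kt
Leg 3: heading=287.8°, groundspeed=92.8 kt
Leg 4: heading=123.8°, groundspeed=150.0 kt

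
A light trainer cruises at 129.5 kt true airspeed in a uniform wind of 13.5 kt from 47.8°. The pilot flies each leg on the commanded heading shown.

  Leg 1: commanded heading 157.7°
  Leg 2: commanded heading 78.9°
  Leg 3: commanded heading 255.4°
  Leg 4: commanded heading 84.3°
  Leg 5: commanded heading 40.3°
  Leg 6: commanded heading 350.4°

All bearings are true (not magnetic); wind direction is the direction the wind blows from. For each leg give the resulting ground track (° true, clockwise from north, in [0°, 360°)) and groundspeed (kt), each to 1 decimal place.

Leg 1: heading 157.7°; drift +5.4° → track 163.1°, groundspeed 134.7 kt
Leg 2: heading 78.9°; drift +3.4° → track 82.3°, groundspeed 118.1 kt
Leg 3: heading 255.4°; drift -2.5° → track 252.9°, groundspeed 141.6 kt
Leg 4: heading 84.3°; drift +3.9° → track 88.2°, groundspeed 118.9 kt
Leg 5: heading 40.3°; drift -0.9° → track 39.4°, groundspeed 116.1 kt
Leg 6: heading 350.4°; drift -5.3° → track 345.1°, groundspeed 122.8 kt

Leg 1: track=163.1°, groundspeed=134.7 kt
Leg 2: track=82.3°, groundspeed=118.1 kt
Leg 3: track=252.9°, groundspeed=141.6 kt
Leg 4: track=88.2°, groundspeed=118.9 kt
Leg 5: track=39.4°, groundspeed=116.1 kt
Leg 6: track=345.1°, groundspeed=122.8 kt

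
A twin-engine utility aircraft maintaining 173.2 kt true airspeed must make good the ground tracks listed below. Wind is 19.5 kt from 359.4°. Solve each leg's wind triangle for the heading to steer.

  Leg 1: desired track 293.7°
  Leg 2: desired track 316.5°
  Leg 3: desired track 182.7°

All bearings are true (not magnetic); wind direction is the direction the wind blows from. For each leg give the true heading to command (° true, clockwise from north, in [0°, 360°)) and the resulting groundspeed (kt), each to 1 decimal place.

Leg 1: desired track 293.7°; wind correction +5.9° → command heading 299.6°, groundspeed 164.3 kt
Leg 2: desired track 316.5°; wind correction +4.4° → command heading 320.9°, groundspeed 158.4 kt
Leg 3: desired track 182.7°; wind correction +0.4° → command heading 183.1°, groundspeed 192.7 kt

Leg 1: heading=299.6°, groundspeed=164.3 kt
Leg 2: heading=320.9°, groundspeed=158.4 kt
Leg 3: heading=183.1°, groundspeed=192.7 kt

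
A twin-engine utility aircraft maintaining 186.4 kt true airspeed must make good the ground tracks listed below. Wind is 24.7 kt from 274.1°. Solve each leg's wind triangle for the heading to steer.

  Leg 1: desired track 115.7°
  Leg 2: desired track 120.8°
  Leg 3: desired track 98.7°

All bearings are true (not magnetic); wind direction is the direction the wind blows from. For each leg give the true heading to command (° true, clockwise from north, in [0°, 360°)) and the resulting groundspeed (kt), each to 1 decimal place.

Leg 1: heading=118.5°, groundspeed=209.1 kt
Leg 2: heading=124.2°, groundspeed=208.1 kt
Leg 3: heading=99.3°, groundspeed=211.0 kt

Leg 1: desired track 115.7°; wind correction +2.8° → command heading 118.5°, groundspeed 209.1 kt
Leg 2: desired track 120.8°; wind correction +3.4° → command heading 124.2°, groundspeed 208.1 kt
Leg 3: desired track 98.7°; wind correction +0.6° → command heading 99.3°, groundspeed 211.0 kt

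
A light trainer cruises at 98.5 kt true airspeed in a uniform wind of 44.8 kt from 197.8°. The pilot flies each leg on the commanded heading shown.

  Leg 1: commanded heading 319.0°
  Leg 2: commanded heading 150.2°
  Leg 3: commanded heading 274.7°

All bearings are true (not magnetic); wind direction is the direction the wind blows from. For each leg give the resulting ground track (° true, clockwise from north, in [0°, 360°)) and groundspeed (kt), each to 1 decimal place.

Leg 1: heading 319.0°; drift +17.5° → track 336.5°, groundspeed 127.6 kt
Leg 2: heading 150.2°; drift -25.8° → track 124.4°, groundspeed 75.9 kt
Leg 3: heading 274.7°; drift +26.3° → track 301.0°, groundspeed 98.5 kt

Leg 1: track=336.5°, groundspeed=127.6 kt
Leg 2: track=124.4°, groundspeed=75.9 kt
Leg 3: track=301.0°, groundspeed=98.5 kt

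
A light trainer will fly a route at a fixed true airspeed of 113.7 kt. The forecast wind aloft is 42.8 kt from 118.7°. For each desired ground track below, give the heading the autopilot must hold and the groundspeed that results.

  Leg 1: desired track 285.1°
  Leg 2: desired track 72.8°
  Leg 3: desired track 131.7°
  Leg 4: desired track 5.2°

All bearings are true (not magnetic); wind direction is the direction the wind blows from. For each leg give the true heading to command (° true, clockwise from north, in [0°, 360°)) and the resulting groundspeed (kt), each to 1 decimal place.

Leg 1: desired track 285.1°; wind correction -5.1° → command heading 280.0°, groundspeed 154.9 kt
Leg 2: desired track 72.8°; wind correction +15.7° → command heading 88.5°, groundspeed 79.7 kt
Leg 3: desired track 131.7°; wind correction -4.9° → command heading 126.8°, groundspeed 71.6 kt
Leg 4: desired track 5.2°; wind correction +20.2° → command heading 25.4°, groundspeed 123.8 kt

Leg 1: heading=280.0°, groundspeed=154.9 kt
Leg 2: heading=88.5°, groundspeed=79.7 kt
Leg 3: heading=126.8°, groundspeed=71.6 kt
Leg 4: heading=25.4°, groundspeed=123.8 kt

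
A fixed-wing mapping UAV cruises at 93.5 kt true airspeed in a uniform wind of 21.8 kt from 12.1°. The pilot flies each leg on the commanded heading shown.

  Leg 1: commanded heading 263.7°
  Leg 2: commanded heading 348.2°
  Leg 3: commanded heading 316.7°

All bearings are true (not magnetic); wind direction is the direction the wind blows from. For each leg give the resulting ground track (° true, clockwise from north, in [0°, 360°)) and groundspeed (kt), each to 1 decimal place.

Leg 1: track=252.1°, groundspeed=102.5 kt
Leg 2: track=341.4°, groundspeed=74.1 kt
Leg 3: track=304.2°, groundspeed=83.1 kt

Leg 1: heading 263.7°; drift -11.6° → track 252.1°, groundspeed 102.5 kt
Leg 2: heading 348.2°; drift -6.8° → track 341.4°, groundspeed 74.1 kt
Leg 3: heading 316.7°; drift -12.5° → track 304.2°, groundspeed 83.1 kt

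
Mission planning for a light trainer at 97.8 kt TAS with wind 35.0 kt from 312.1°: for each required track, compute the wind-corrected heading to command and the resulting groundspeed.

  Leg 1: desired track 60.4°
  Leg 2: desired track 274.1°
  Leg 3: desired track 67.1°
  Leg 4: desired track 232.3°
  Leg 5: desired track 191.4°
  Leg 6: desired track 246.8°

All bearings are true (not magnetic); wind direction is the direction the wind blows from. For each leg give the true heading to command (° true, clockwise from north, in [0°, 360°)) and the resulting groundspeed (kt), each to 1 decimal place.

Leg 1: desired track 60.4°; wind correction -19.9° → command heading 40.5°, groundspeed 103.0 kt
Leg 2: desired track 274.1°; wind correction +12.7° → command heading 286.8°, groundspeed 67.8 kt
Leg 3: desired track 67.1°; wind correction -18.9° → command heading 48.2°, groundspeed 107.3 kt
Leg 4: desired track 232.3°; wind correction +20.6° → command heading 252.9°, groundspeed 85.3 kt
Leg 5: desired track 191.4°; wind correction +17.9° → command heading 209.3°, groundspeed 110.9 kt
Leg 6: desired track 246.8°; wind correction +19.0° → command heading 265.8°, groundspeed 77.9 kt

Leg 1: heading=40.5°, groundspeed=103.0 kt
Leg 2: heading=286.8°, groundspeed=67.8 kt
Leg 3: heading=48.2°, groundspeed=107.3 kt
Leg 4: heading=252.9°, groundspeed=85.3 kt
Leg 5: heading=209.3°, groundspeed=110.9 kt
Leg 6: heading=265.8°, groundspeed=77.9 kt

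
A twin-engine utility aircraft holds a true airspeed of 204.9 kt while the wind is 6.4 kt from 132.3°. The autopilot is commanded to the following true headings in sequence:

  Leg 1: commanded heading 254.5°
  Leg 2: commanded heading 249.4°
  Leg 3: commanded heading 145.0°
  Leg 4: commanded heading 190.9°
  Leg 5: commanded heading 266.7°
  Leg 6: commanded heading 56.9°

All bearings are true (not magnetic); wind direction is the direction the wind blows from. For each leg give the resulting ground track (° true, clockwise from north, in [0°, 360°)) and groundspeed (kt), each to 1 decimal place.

Leg 1: track=256.0°, groundspeed=208.4 kt
Leg 2: track=251.0°, groundspeed=207.9 kt
Leg 3: track=145.4°, groundspeed=198.7 kt
Leg 4: track=192.5°, groundspeed=201.6 kt
Leg 5: track=268.0°, groundspeed=209.4 kt
Leg 6: track=55.2°, groundspeed=203.4 kt

Leg 1: heading 254.5°; drift +1.5° → track 256.0°, groundspeed 208.4 kt
Leg 2: heading 249.4°; drift +1.6° → track 251.0°, groundspeed 207.9 kt
Leg 3: heading 145.0°; drift +0.4° → track 145.4°, groundspeed 198.7 kt
Leg 4: heading 190.9°; drift +1.6° → track 192.5°, groundspeed 201.6 kt
Leg 5: heading 266.7°; drift +1.3° → track 268.0°, groundspeed 209.4 kt
Leg 6: heading 56.9°; drift -1.7° → track 55.2°, groundspeed 203.4 kt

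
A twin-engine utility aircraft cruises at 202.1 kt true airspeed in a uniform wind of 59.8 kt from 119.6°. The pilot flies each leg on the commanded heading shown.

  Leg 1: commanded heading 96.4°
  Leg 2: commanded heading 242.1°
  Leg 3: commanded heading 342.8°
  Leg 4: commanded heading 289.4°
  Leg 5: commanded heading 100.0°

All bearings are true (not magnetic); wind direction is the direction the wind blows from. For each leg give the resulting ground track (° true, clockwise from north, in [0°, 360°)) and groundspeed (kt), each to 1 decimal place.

Leg 1: track=87.3°, groundspeed=149.0 kt
Leg 2: track=254.3°, groundspeed=239.6 kt
Leg 3: track=333.3°, groundspeed=249.1 kt
Leg 4: track=291.7°, groundspeed=261.2 kt
Leg 5: track=92.2°, groundspeed=147.1 kt

Leg 1: heading 96.4°; drift -9.1° → track 87.3°, groundspeed 149.0 kt
Leg 2: heading 242.1°; drift +12.2° → track 254.3°, groundspeed 239.6 kt
Leg 3: heading 342.8°; drift -9.5° → track 333.3°, groundspeed 249.1 kt
Leg 4: heading 289.4°; drift +2.3° → track 291.7°, groundspeed 261.2 kt
Leg 5: heading 100.0°; drift -7.8° → track 92.2°, groundspeed 147.1 kt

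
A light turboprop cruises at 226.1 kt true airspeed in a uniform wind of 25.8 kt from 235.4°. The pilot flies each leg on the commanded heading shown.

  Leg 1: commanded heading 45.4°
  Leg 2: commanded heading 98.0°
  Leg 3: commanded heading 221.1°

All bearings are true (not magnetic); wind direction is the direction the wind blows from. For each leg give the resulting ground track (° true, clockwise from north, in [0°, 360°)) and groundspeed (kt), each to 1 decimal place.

Leg 1: heading 45.4°; drift +1.0° → track 46.4°, groundspeed 251.5 kt
Leg 2: heading 98.0°; drift -4.1° → track 93.9°, groundspeed 245.7 kt
Leg 3: heading 221.1°; drift -1.8° → track 219.3°, groundspeed 201.2 kt

Leg 1: track=46.4°, groundspeed=251.5 kt
Leg 2: track=93.9°, groundspeed=245.7 kt
Leg 3: track=219.3°, groundspeed=201.2 kt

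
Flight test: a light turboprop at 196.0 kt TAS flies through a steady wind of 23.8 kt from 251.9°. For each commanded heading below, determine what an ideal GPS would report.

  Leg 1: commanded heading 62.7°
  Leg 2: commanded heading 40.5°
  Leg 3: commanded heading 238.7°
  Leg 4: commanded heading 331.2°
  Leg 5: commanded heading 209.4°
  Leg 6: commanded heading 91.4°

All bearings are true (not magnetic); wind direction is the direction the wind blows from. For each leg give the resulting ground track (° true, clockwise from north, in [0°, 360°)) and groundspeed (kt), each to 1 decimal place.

Leg 1: heading 62.7°; drift +1.0° → track 63.7°, groundspeed 219.5 kt
Leg 2: heading 40.5°; drift +3.3° → track 43.8°, groundspeed 216.7 kt
Leg 3: heading 238.7°; drift -1.8° → track 236.9°, groundspeed 172.9 kt
Leg 4: heading 331.2°; drift +7.0° → track 338.2°, groundspeed 193.0 kt
Leg 5: heading 209.4°; drift -5.1° → track 204.3°, groundspeed 179.2 kt
Leg 6: heading 91.4°; drift -2.1° → track 89.3°, groundspeed 218.6 kt

Leg 1: track=63.7°, groundspeed=219.5 kt
Leg 2: track=43.8°, groundspeed=216.7 kt
Leg 3: track=236.9°, groundspeed=172.9 kt
Leg 4: track=338.2°, groundspeed=193.0 kt
Leg 5: track=204.3°, groundspeed=179.2 kt
Leg 6: track=89.3°, groundspeed=218.6 kt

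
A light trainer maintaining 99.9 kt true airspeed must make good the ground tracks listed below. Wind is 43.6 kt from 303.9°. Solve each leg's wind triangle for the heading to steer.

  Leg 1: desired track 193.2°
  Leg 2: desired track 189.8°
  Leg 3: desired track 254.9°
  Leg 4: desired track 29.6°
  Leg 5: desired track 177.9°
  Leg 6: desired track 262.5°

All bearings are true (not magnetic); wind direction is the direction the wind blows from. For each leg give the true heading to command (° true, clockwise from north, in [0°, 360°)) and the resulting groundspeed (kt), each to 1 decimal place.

Leg 1: desired track 193.2°; wind correction +24.1° → command heading 217.3°, groundspeed 106.6 kt
Leg 2: desired track 189.8°; wind correction +23.5° → command heading 213.3°, groundspeed 109.4 kt
Leg 3: desired track 254.9°; wind correction +19.2° → command heading 274.1°, groundspeed 65.7 kt
Leg 4: desired track 29.6°; wind correction -25.8° → command heading 3.8°, groundspeed 86.7 kt
Leg 5: desired track 177.9°; wind correction +20.7° → command heading 198.6°, groundspeed 119.1 kt
Leg 6: desired track 262.5°; wind correction +16.8° → command heading 279.3°, groundspeed 62.9 kt

Leg 1: heading=217.3°, groundspeed=106.6 kt
Leg 2: heading=213.3°, groundspeed=109.4 kt
Leg 3: heading=274.1°, groundspeed=65.7 kt
Leg 4: heading=3.8°, groundspeed=86.7 kt
Leg 5: heading=198.6°, groundspeed=119.1 kt
Leg 6: heading=279.3°, groundspeed=62.9 kt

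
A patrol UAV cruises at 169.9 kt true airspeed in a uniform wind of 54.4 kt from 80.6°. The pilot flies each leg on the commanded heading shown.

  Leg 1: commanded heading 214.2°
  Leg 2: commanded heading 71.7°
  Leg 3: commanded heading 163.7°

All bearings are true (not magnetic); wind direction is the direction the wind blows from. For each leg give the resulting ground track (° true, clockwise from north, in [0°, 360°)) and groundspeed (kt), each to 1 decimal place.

Leg 1: heading 214.2°; drift +10.8° → track 225.0°, groundspeed 211.1 kt
Leg 2: heading 71.7°; drift -4.1° → track 67.6°, groundspeed 116.5 kt
Leg 3: heading 163.7°; drift +18.3° → track 182.0°, groundspeed 172.1 kt

Leg 1: track=225.0°, groundspeed=211.1 kt
Leg 2: track=67.6°, groundspeed=116.5 kt
Leg 3: track=182.0°, groundspeed=172.1 kt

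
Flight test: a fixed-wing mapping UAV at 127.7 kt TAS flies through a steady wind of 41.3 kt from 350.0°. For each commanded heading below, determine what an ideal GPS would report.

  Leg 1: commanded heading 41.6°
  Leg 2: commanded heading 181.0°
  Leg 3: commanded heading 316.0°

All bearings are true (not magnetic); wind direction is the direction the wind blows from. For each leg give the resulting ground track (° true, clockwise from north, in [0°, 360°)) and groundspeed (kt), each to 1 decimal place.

Leg 1: heading 41.6°; drift +17.6° → track 59.2°, groundspeed 107.1 kt
Leg 2: heading 181.0°; drift -2.7° → track 178.3°, groundspeed 168.4 kt
Leg 3: heading 316.0°; drift -13.9° → track 302.1°, groundspeed 96.3 kt

Leg 1: track=59.2°, groundspeed=107.1 kt
Leg 2: track=178.3°, groundspeed=168.4 kt
Leg 3: track=302.1°, groundspeed=96.3 kt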